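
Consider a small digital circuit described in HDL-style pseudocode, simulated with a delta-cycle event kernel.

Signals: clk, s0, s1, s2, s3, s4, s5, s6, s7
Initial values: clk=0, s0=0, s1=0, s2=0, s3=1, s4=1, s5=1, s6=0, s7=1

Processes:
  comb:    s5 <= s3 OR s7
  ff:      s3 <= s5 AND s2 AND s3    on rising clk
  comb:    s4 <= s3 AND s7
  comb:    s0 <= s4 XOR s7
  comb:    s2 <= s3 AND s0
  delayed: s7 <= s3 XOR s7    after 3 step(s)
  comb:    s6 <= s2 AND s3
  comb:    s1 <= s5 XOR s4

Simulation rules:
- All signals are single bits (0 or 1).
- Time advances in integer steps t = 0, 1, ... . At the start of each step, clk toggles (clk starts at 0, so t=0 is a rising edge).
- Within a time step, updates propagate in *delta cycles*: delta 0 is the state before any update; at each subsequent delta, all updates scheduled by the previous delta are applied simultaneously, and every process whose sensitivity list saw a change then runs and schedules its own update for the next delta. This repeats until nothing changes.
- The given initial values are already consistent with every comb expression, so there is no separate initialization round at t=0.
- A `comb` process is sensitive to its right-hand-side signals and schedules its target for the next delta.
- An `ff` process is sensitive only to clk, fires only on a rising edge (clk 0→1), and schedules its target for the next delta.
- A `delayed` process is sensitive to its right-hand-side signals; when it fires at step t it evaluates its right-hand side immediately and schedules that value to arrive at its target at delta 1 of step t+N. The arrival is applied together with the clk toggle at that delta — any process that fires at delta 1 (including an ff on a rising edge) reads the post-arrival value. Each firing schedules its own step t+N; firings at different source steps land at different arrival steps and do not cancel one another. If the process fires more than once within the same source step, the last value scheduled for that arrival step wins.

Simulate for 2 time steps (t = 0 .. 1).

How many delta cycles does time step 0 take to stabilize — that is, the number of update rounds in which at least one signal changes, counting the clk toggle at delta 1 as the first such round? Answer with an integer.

4

t=0 Δ0: s5=1 s0=0 s6=0 clk=0 s1=0 s2=0 s3=1 s4=1 s7=1
  Δ1: clk:0→1
  Δ2: s3:1→0
  Δ3: s4:1→0
  Δ4: s0:0→1, s1:0→1
  (4Δ to stable)
t=1 Δ0: s5=1 s0=1 s6=0 clk=1 s1=1 s2=0 s3=0 s4=0 s7=1
  Δ1: clk:1→0
  (1Δ to stable)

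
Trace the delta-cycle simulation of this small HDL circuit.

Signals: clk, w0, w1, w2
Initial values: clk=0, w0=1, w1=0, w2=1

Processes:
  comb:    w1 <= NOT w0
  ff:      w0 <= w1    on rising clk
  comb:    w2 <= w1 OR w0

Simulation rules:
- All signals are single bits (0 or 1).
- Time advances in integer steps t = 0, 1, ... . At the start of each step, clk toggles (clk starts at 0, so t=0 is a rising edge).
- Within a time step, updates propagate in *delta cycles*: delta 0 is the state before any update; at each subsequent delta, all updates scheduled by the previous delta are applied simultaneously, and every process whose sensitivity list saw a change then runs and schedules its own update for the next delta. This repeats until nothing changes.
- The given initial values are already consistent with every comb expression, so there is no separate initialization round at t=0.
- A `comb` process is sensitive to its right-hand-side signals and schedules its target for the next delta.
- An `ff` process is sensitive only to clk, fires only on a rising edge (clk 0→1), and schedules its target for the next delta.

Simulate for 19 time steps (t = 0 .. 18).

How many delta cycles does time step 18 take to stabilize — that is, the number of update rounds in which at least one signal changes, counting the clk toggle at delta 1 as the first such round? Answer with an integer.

[bits: w0,w2,clk,w1]
t=0: Δ0=1100 Δ1=1110 Δ2=0110 Δ3=0011 Δ4=0111 | 4Δ
t=1: Δ0=0111 Δ1=0101 | 1Δ
t=2: Δ0=0101 Δ1=0111 Δ2=1111 Δ3=1110 | 3Δ
t=3: Δ0=1110 Δ1=1100 | 1Δ
t=4: Δ0=1100 Δ1=1110 Δ2=0110 Δ3=0011 Δ4=0111 | 4Δ
t=5: Δ0=0111 Δ1=0101 | 1Δ
t=6: Δ0=0101 Δ1=0111 Δ2=1111 Δ3=1110 | 3Δ
t=7: Δ0=1110 Δ1=1100 | 1Δ
t=8: Δ0=1100 Δ1=1110 Δ2=0110 Δ3=0011 Δ4=0111 | 4Δ
t=9: Δ0=0111 Δ1=0101 | 1Δ
t=10: Δ0=0101 Δ1=0111 Δ2=1111 Δ3=1110 | 3Δ
t=11: Δ0=1110 Δ1=1100 | 1Δ
t=12: Δ0=1100 Δ1=1110 Δ2=0110 Δ3=0011 Δ4=0111 | 4Δ
t=13: Δ0=0111 Δ1=0101 | 1Δ
t=14: Δ0=0101 Δ1=0111 Δ2=1111 Δ3=1110 | 3Δ
t=15: Δ0=1110 Δ1=1100 | 1Δ
t=16: Δ0=1100 Δ1=1110 Δ2=0110 Δ3=0011 Δ4=0111 | 4Δ
t=17: Δ0=0111 Δ1=0101 | 1Δ
t=18: Δ0=0101 Δ1=0111 Δ2=1111 Δ3=1110 | 3Δ

3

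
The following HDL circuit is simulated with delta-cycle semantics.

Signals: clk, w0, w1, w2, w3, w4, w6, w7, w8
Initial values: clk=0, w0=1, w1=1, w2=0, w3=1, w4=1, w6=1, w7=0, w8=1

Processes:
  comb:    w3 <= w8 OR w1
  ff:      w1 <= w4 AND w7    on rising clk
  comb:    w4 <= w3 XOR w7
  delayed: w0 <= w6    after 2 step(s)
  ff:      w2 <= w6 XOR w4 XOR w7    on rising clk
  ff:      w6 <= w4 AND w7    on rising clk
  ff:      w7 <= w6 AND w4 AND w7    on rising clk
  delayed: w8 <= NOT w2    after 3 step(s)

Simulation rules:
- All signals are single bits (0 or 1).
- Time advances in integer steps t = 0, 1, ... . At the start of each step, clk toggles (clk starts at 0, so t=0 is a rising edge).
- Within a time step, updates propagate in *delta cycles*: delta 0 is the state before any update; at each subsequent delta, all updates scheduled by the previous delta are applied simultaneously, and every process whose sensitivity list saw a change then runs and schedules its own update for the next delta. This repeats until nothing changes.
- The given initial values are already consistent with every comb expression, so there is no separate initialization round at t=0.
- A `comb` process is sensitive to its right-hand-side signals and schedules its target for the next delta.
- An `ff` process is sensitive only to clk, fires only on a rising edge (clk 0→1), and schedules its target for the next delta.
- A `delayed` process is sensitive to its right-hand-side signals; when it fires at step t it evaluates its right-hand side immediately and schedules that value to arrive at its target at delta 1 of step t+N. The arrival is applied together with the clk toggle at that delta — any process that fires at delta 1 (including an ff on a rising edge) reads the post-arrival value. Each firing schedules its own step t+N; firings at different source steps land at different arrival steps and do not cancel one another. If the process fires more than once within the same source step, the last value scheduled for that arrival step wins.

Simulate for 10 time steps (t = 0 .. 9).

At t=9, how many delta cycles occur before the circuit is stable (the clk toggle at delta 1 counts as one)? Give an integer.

t0.Δ0 w1=1 w8=1 w6=1 w4=1 w7=0 w3=1 w0=1 w2=0 clk=0
t0.Δ1 w1=1 w8=1 w6=1 w4=1 w7=0 w3=1 w0=1 w2=0 clk=1
t0.Δ2 w1=0 w8=1 w6=0 w4=1 w7=0 w3=1 w0=1 w2=0 clk=1
t1.Δ0 w1=0 w8=1 w6=0 w4=1 w7=0 w3=1 w0=1 w2=0 clk=1
t1.Δ1 w1=0 w8=1 w6=0 w4=1 w7=0 w3=1 w0=1 w2=0 clk=0
t2.Δ0 w1=0 w8=1 w6=0 w4=1 w7=0 w3=1 w0=1 w2=0 clk=0
t2.Δ1 w1=0 w8=1 w6=0 w4=1 w7=0 w3=1 w0=0 w2=0 clk=1
t2.Δ2 w1=0 w8=1 w6=0 w4=1 w7=0 w3=1 w0=0 w2=1 clk=1
t3.Δ0 w1=0 w8=1 w6=0 w4=1 w7=0 w3=1 w0=0 w2=1 clk=1
t3.Δ1 w1=0 w8=1 w6=0 w4=1 w7=0 w3=1 w0=0 w2=1 clk=0
t4.Δ0 w1=0 w8=1 w6=0 w4=1 w7=0 w3=1 w0=0 w2=1 clk=0
t4.Δ1 w1=0 w8=1 w6=0 w4=1 w7=0 w3=1 w0=0 w2=1 clk=1
t5.Δ0 w1=0 w8=1 w6=0 w4=1 w7=0 w3=1 w0=0 w2=1 clk=1
t5.Δ1 w1=0 w8=0 w6=0 w4=1 w7=0 w3=1 w0=0 w2=1 clk=0
t5.Δ2 w1=0 w8=0 w6=0 w4=1 w7=0 w3=0 w0=0 w2=1 clk=0
t5.Δ3 w1=0 w8=0 w6=0 w4=0 w7=0 w3=0 w0=0 w2=1 clk=0
t6.Δ0 w1=0 w8=0 w6=0 w4=0 w7=0 w3=0 w0=0 w2=1 clk=0
t6.Δ1 w1=0 w8=0 w6=0 w4=0 w7=0 w3=0 w0=0 w2=1 clk=1
t6.Δ2 w1=0 w8=0 w6=0 w4=0 w7=0 w3=0 w0=0 w2=0 clk=1
t7.Δ0 w1=0 w8=0 w6=0 w4=0 w7=0 w3=0 w0=0 w2=0 clk=1
t7.Δ1 w1=0 w8=0 w6=0 w4=0 w7=0 w3=0 w0=0 w2=0 clk=0
t8.Δ0 w1=0 w8=0 w6=0 w4=0 w7=0 w3=0 w0=0 w2=0 clk=0
t8.Δ1 w1=0 w8=0 w6=0 w4=0 w7=0 w3=0 w0=0 w2=0 clk=1
t9.Δ0 w1=0 w8=0 w6=0 w4=0 w7=0 w3=0 w0=0 w2=0 clk=1
t9.Δ1 w1=0 w8=1 w6=0 w4=0 w7=0 w3=0 w0=0 w2=0 clk=0
t9.Δ2 w1=0 w8=1 w6=0 w4=0 w7=0 w3=1 w0=0 w2=0 clk=0
t9.Δ3 w1=0 w8=1 w6=0 w4=1 w7=0 w3=1 w0=0 w2=0 clk=0

3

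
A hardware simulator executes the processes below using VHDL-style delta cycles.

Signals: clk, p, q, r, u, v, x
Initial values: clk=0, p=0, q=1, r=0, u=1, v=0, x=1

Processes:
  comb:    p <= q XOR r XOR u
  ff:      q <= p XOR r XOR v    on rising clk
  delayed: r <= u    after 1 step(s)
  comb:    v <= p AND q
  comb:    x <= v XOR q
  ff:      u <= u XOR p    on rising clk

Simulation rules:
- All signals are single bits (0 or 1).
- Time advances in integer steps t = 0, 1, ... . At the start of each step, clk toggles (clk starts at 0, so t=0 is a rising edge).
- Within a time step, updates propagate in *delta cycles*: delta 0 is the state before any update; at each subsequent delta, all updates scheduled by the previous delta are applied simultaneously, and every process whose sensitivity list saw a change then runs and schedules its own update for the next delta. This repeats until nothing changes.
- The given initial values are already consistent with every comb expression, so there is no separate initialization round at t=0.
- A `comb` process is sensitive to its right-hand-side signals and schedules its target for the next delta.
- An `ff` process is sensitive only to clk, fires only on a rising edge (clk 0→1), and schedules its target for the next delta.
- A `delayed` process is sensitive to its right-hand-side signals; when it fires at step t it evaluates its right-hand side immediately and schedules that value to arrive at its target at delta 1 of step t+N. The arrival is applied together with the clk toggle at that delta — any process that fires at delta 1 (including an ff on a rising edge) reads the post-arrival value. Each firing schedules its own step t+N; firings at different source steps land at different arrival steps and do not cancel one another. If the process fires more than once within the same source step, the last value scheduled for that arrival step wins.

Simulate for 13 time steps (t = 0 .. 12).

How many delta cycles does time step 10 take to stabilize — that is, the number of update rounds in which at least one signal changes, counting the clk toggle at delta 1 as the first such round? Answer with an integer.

t0.Δ0 r=0 clk=0 u=1 v=0 x=1 p=0 q=1
t0.Δ1 r=0 clk=1 u=1 v=0 x=1 p=0 q=1
t0.Δ2 r=0 clk=1 u=1 v=0 x=1 p=0 q=0
t0.Δ3 r=0 clk=1 u=1 v=0 x=0 p=1 q=0
t1.Δ0 r=0 clk=1 u=1 v=0 x=0 p=1 q=0
t1.Δ1 r=0 clk=0 u=1 v=0 x=0 p=1 q=0
t2.Δ0 r=0 clk=0 u=1 v=0 x=0 p=1 q=0
t2.Δ1 r=0 clk=1 u=1 v=0 x=0 p=1 q=0
t2.Δ2 r=0 clk=1 u=0 v=0 x=0 p=1 q=1
t2.Δ3 r=0 clk=1 u=0 v=1 x=1 p=1 q=1
t2.Δ4 r=0 clk=1 u=0 v=1 x=0 p=1 q=1
t3.Δ0 r=0 clk=1 u=0 v=1 x=0 p=1 q=1
t3.Δ1 r=0 clk=0 u=0 v=1 x=0 p=1 q=1
t4.Δ0 r=0 clk=0 u=0 v=1 x=0 p=1 q=1
t4.Δ1 r=0 clk=1 u=0 v=1 x=0 p=1 q=1
t4.Δ2 r=0 clk=1 u=1 v=1 x=0 p=1 q=0
t4.Δ3 r=0 clk=1 u=1 v=0 x=1 p=1 q=0
t4.Δ4 r=0 clk=1 u=1 v=0 x=0 p=1 q=0
t5.Δ0 r=0 clk=1 u=1 v=0 x=0 p=1 q=0
t5.Δ1 r=1 clk=0 u=1 v=0 x=0 p=1 q=0
t5.Δ2 r=1 clk=0 u=1 v=0 x=0 p=0 q=0
t6.Δ0 r=1 clk=0 u=1 v=0 x=0 p=0 q=0
t6.Δ1 r=1 clk=1 u=1 v=0 x=0 p=0 q=0
t6.Δ2 r=1 clk=1 u=1 v=0 x=0 p=0 q=1
t6.Δ3 r=1 clk=1 u=1 v=0 x=1 p=1 q=1
t6.Δ4 r=1 clk=1 u=1 v=1 x=1 p=1 q=1
t6.Δ5 r=1 clk=1 u=1 v=1 x=0 p=1 q=1
t7.Δ0 r=1 clk=1 u=1 v=1 x=0 p=1 q=1
t7.Δ1 r=1 clk=0 u=1 v=1 x=0 p=1 q=1
t8.Δ0 r=1 clk=0 u=1 v=1 x=0 p=1 q=1
t8.Δ1 r=1 clk=1 u=1 v=1 x=0 p=1 q=1
t8.Δ2 r=1 clk=1 u=0 v=1 x=0 p=1 q=1
t8.Δ3 r=1 clk=1 u=0 v=1 x=0 p=0 q=1
t8.Δ4 r=1 clk=1 u=0 v=0 x=0 p=0 q=1
t8.Δ5 r=1 clk=1 u=0 v=0 x=1 p=0 q=1
t9.Δ0 r=1 clk=1 u=0 v=0 x=1 p=0 q=1
t9.Δ1 r=0 clk=0 u=0 v=0 x=1 p=0 q=1
t9.Δ2 r=0 clk=0 u=0 v=0 x=1 p=1 q=1
t9.Δ3 r=0 clk=0 u=0 v=1 x=1 p=1 q=1
t9.Δ4 r=0 clk=0 u=0 v=1 x=0 p=1 q=1
t10.Δ0 r=0 clk=0 u=0 v=1 x=0 p=1 q=1
t10.Δ1 r=0 clk=1 u=0 v=1 x=0 p=1 q=1
t10.Δ2 r=0 clk=1 u=1 v=1 x=0 p=1 q=0
t10.Δ3 r=0 clk=1 u=1 v=0 x=1 p=1 q=0
t10.Δ4 r=0 clk=1 u=1 v=0 x=0 p=1 q=0
t11.Δ0 r=0 clk=1 u=1 v=0 x=0 p=1 q=0
t11.Δ1 r=1 clk=0 u=1 v=0 x=0 p=1 q=0
t11.Δ2 r=1 clk=0 u=1 v=0 x=0 p=0 q=0
t12.Δ0 r=1 clk=0 u=1 v=0 x=0 p=0 q=0
t12.Δ1 r=1 clk=1 u=1 v=0 x=0 p=0 q=0
t12.Δ2 r=1 clk=1 u=1 v=0 x=0 p=0 q=1
t12.Δ3 r=1 clk=1 u=1 v=0 x=1 p=1 q=1
t12.Δ4 r=1 clk=1 u=1 v=1 x=1 p=1 q=1
t12.Δ5 r=1 clk=1 u=1 v=1 x=0 p=1 q=1

4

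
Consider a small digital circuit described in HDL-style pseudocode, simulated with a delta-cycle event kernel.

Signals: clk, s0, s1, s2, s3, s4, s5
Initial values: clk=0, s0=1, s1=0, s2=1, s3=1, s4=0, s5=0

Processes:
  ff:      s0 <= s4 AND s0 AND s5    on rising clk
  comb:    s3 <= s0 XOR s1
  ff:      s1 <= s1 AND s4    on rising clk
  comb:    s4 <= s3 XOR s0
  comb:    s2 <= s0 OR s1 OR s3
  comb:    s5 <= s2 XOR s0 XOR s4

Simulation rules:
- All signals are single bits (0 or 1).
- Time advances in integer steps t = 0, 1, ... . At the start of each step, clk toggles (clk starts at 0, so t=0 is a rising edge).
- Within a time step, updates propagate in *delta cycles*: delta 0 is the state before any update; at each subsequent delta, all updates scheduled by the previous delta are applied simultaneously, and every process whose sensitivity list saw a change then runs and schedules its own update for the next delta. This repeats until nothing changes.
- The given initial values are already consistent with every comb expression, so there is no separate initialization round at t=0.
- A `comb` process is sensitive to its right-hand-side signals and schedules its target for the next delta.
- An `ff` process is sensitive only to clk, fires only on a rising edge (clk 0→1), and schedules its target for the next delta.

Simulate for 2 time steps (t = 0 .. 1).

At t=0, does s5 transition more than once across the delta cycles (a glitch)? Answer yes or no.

yes

[bits: s3,s1,clk,s4,s2,s5,s0]
t=0: Δ0=1000101 Δ1=1010101 Δ2=1010100 Δ3=0011110 Δ4=0010000 | 4Δ
t=1: Δ0=0010000 Δ1=0000000 | 1Δ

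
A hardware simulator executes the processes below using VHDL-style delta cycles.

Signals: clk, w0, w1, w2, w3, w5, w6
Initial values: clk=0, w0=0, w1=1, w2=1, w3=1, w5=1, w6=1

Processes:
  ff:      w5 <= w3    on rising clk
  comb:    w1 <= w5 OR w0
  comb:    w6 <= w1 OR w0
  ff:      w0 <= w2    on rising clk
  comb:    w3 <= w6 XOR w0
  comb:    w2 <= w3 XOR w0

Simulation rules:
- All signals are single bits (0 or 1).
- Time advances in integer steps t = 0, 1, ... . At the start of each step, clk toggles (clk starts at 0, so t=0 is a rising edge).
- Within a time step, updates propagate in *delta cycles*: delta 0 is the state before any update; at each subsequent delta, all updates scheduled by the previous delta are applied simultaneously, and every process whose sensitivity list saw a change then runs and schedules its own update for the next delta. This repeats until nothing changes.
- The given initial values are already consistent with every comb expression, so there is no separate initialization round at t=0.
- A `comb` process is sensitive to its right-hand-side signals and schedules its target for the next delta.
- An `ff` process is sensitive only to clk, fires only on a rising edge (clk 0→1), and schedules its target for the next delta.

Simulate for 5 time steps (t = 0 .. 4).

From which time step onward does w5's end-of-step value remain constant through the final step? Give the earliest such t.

t0.Δ0 clk=0 w2=1 w5=1 w6=1 w0=0 w3=1 w1=1
t0.Δ1 clk=1 w2=1 w5=1 w6=1 w0=0 w3=1 w1=1
t0.Δ2 clk=1 w2=1 w5=1 w6=1 w0=1 w3=1 w1=1
t0.Δ3 clk=1 w2=0 w5=1 w6=1 w0=1 w3=0 w1=1
t0.Δ4 clk=1 w2=1 w5=1 w6=1 w0=1 w3=0 w1=1
t1.Δ0 clk=1 w2=1 w5=1 w6=1 w0=1 w3=0 w1=1
t1.Δ1 clk=0 w2=1 w5=1 w6=1 w0=1 w3=0 w1=1
t2.Δ0 clk=0 w2=1 w5=1 w6=1 w0=1 w3=0 w1=1
t2.Δ1 clk=1 w2=1 w5=1 w6=1 w0=1 w3=0 w1=1
t2.Δ2 clk=1 w2=1 w5=0 w6=1 w0=1 w3=0 w1=1
t3.Δ0 clk=1 w2=1 w5=0 w6=1 w0=1 w3=0 w1=1
t3.Δ1 clk=0 w2=1 w5=0 w6=1 w0=1 w3=0 w1=1
t4.Δ0 clk=0 w2=1 w5=0 w6=1 w0=1 w3=0 w1=1
t4.Δ1 clk=1 w2=1 w5=0 w6=1 w0=1 w3=0 w1=1

2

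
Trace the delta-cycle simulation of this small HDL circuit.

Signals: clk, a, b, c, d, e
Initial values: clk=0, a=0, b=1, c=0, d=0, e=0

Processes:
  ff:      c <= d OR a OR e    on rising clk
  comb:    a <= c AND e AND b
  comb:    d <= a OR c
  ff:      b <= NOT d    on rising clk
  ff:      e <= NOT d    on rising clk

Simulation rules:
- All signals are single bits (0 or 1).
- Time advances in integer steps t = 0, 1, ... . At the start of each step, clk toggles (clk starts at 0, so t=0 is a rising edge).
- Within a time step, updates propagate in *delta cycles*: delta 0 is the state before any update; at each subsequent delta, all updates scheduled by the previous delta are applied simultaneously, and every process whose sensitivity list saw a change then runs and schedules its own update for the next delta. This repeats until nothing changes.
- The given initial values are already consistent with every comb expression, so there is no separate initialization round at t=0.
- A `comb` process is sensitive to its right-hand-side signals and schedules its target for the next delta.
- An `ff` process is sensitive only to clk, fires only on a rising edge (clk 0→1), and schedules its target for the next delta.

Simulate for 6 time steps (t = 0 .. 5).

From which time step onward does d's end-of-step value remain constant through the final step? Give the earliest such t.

t=0 Δ0: e=0 d=0 clk=0 b=1 c=0 a=0
  Δ1: clk:0→1
  Δ2: e:0→1
  (2Δ to stable)
t=1 Δ0: e=1 d=0 clk=1 b=1 c=0 a=0
  Δ1: clk:1→0
  (1Δ to stable)
t=2 Δ0: e=1 d=0 clk=0 b=1 c=0 a=0
  Δ1: clk:0→1
  Δ2: c:0→1
  Δ3: d:0→1, a:0→1
  (3Δ to stable)
t=3 Δ0: e=1 d=1 clk=1 b=1 c=1 a=1
  Δ1: clk:1→0
  (1Δ to stable)
t=4 Δ0: e=1 d=1 clk=0 b=1 c=1 a=1
  Δ1: clk:0→1
  Δ2: e:1→0, b:1→0
  Δ3: a:1→0
  (3Δ to stable)
t=5 Δ0: e=0 d=1 clk=1 b=0 c=1 a=0
  Δ1: clk:1→0
  (1Δ to stable)

2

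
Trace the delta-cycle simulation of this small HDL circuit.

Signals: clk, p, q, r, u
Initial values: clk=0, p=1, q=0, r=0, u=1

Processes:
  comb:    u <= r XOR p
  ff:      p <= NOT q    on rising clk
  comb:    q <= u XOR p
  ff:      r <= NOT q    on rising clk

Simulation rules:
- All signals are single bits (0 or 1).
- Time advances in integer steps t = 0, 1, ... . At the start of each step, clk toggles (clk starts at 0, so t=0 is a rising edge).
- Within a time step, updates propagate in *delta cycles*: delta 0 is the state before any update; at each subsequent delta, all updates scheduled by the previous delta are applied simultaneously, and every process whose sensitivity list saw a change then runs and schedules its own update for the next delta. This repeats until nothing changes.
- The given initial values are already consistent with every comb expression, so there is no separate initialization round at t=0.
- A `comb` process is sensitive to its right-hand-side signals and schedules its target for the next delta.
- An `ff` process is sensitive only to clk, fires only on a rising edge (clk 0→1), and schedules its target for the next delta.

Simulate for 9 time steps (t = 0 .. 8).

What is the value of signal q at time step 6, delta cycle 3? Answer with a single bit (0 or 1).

0

t=0 Δ0: q=0 r=0 clk=0 p=1 u=1
  Δ1: clk:0→1
  Δ2: r:0→1
  Δ3: u:1→0
  Δ4: q:0→1
  (4Δ to stable)
t=1 Δ0: q=1 r=1 clk=1 p=1 u=0
  Δ1: clk:1→0
  (1Δ to stable)
t=2 Δ0: q=1 r=1 clk=0 p=1 u=0
  Δ1: clk:0→1
  Δ2: r:1→0, p:1→0
  Δ3: q:1→0
  (3Δ to stable)
t=3 Δ0: q=0 r=0 clk=1 p=0 u=0
  Δ1: clk:1→0
  (1Δ to stable)
t=4 Δ0: q=0 r=0 clk=0 p=0 u=0
  Δ1: clk:0→1
  Δ2: r:0→1, p:0→1
  Δ3: q:0→1
  (3Δ to stable)
t=5 Δ0: q=1 r=1 clk=1 p=1 u=0
  Δ1: clk:1→0
  (1Δ to stable)
t=6 Δ0: q=1 r=1 clk=0 p=1 u=0
  Δ1: clk:0→1
  Δ2: r:1→0, p:1→0
  Δ3: q:1→0
  (3Δ to stable)
t=7 Δ0: q=0 r=0 clk=1 p=0 u=0
  Δ1: clk:1→0
  (1Δ to stable)
t=8 Δ0: q=0 r=0 clk=0 p=0 u=0
  Δ1: clk:0→1
  Δ2: r:0→1, p:0→1
  Δ3: q:0→1
  (3Δ to stable)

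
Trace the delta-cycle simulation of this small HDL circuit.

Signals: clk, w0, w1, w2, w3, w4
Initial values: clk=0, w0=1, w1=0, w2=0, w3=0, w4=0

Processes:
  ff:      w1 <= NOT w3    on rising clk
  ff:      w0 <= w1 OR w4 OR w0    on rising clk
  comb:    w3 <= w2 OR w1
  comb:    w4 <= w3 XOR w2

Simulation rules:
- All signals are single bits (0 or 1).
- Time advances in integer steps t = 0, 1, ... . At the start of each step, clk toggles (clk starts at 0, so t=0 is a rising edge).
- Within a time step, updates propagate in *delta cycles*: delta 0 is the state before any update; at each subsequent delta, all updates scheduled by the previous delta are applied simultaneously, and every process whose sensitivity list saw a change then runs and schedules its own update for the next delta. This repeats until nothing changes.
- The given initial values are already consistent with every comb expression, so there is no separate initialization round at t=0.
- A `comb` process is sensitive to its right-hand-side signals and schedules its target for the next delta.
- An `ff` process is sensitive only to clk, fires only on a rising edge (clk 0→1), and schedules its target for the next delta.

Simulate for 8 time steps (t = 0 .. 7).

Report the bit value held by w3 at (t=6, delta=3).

[bits: w0,w1,w3,w4,w2,clk]
t=0: Δ0=100000 Δ1=100001 Δ2=110001 Δ3=111001 Δ4=111101 | 4Δ
t=1: Δ0=111101 Δ1=111100 | 1Δ
t=2: Δ0=111100 Δ1=111101 Δ2=101101 Δ3=100101 Δ4=100001 | 4Δ
t=3: Δ0=100001 Δ1=100000 | 1Δ
t=4: Δ0=100000 Δ1=100001 Δ2=110001 Δ3=111001 Δ4=111101 | 4Δ
t=5: Δ0=111101 Δ1=111100 | 1Δ
t=6: Δ0=111100 Δ1=111101 Δ2=101101 Δ3=100101 Δ4=100001 | 4Δ
t=7: Δ0=100001 Δ1=100000 | 1Δ

0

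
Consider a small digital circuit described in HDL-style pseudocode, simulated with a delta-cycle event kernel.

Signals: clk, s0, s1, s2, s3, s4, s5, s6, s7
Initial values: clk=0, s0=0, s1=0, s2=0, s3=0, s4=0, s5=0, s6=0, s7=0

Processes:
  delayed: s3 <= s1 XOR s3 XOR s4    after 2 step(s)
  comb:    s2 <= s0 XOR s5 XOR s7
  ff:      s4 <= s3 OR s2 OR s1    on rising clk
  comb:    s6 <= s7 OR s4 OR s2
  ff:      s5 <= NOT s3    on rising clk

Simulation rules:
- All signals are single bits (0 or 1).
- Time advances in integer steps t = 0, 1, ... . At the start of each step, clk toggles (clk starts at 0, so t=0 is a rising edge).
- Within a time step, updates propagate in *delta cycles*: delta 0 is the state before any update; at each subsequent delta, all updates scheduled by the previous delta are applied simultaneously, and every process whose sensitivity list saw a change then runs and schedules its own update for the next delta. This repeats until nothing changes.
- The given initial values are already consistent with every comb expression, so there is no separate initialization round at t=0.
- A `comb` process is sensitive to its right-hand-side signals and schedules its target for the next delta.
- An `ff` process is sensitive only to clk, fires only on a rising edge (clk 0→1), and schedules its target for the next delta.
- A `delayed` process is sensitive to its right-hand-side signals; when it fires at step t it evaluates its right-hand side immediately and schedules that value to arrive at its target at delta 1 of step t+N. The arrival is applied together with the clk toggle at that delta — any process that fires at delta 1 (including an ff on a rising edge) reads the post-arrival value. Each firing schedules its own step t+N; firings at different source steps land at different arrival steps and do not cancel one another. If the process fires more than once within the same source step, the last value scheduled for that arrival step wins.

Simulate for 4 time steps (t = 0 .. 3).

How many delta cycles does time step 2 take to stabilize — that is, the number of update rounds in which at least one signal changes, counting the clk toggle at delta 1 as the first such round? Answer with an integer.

2

t0.Δ0 s7=0 s3=0 clk=0 s4=0 s5=0 s6=0 s1=0 s0=0 s2=0
t0.Δ1 s7=0 s3=0 clk=1 s4=0 s5=0 s6=0 s1=0 s0=0 s2=0
t0.Δ2 s7=0 s3=0 clk=1 s4=0 s5=1 s6=0 s1=0 s0=0 s2=0
t0.Δ3 s7=0 s3=0 clk=1 s4=0 s5=1 s6=0 s1=0 s0=0 s2=1
t0.Δ4 s7=0 s3=0 clk=1 s4=0 s5=1 s6=1 s1=0 s0=0 s2=1
t1.Δ0 s7=0 s3=0 clk=1 s4=0 s5=1 s6=1 s1=0 s0=0 s2=1
t1.Δ1 s7=0 s3=0 clk=0 s4=0 s5=1 s6=1 s1=0 s0=0 s2=1
t2.Δ0 s7=0 s3=0 clk=0 s4=0 s5=1 s6=1 s1=0 s0=0 s2=1
t2.Δ1 s7=0 s3=0 clk=1 s4=0 s5=1 s6=1 s1=0 s0=0 s2=1
t2.Δ2 s7=0 s3=0 clk=1 s4=1 s5=1 s6=1 s1=0 s0=0 s2=1
t3.Δ0 s7=0 s3=0 clk=1 s4=1 s5=1 s6=1 s1=0 s0=0 s2=1
t3.Δ1 s7=0 s3=0 clk=0 s4=1 s5=1 s6=1 s1=0 s0=0 s2=1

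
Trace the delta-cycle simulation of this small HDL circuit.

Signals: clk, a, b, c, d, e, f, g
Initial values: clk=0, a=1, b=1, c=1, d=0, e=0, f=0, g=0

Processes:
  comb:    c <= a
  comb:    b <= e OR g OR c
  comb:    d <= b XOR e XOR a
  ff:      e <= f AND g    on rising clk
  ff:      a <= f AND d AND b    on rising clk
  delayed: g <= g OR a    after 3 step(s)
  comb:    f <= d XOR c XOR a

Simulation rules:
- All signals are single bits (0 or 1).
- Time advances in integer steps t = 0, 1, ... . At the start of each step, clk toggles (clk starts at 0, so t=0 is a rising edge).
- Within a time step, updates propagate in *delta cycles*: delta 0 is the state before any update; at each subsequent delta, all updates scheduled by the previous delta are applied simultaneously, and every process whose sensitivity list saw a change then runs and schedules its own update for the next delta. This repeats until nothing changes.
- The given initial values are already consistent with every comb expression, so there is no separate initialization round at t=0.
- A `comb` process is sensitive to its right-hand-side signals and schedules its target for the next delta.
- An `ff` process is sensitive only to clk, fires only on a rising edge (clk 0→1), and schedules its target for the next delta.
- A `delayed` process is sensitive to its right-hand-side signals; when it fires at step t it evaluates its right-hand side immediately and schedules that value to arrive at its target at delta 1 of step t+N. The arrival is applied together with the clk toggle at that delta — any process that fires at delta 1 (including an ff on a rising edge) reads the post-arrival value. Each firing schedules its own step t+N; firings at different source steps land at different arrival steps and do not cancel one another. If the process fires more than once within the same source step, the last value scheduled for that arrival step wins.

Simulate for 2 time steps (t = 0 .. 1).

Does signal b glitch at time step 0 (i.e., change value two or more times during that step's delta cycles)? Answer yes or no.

no

[bits: g,e,d,f,b,a,c,clk]
t=0: Δ0=00001110 Δ1=00001111 Δ2=00001011 Δ3=00111001 Δ4=00110001 Δ5=00010001 Δ6=00000001 | 6Δ
t=1: Δ0=00000001 Δ1=00000000 | 1Δ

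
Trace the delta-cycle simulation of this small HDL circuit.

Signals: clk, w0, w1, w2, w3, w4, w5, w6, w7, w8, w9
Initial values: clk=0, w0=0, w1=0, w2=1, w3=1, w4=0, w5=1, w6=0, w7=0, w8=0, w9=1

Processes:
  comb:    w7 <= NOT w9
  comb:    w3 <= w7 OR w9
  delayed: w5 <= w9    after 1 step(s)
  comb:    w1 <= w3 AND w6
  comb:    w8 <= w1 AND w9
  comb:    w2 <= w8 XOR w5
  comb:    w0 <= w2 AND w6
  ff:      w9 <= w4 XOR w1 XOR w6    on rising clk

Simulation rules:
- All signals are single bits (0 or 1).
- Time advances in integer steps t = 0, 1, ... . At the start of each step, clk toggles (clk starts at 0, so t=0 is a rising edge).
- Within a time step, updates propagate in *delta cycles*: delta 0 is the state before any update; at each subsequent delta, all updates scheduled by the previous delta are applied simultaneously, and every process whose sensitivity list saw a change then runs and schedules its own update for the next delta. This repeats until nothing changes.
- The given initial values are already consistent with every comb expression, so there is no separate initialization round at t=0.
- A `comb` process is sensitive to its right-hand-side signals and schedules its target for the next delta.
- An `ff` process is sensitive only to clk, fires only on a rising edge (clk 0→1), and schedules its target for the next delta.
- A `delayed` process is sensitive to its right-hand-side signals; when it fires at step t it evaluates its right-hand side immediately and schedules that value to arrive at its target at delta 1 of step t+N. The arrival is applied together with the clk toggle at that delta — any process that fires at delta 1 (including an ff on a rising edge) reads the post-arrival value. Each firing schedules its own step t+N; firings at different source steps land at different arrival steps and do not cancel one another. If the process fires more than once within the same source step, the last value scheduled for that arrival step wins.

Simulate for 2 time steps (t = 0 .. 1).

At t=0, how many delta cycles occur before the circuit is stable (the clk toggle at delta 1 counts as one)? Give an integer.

4

t=0 Δ0: w2=1 w5=1 w9=1 w4=0 w3=1 w0=0 clk=0 w6=0 w7=0 w8=0 w1=0
  Δ1: clk:0→1
  Δ2: w9:1→0
  Δ3: w3:1→0, w7:0→1
  Δ4: w3:0→1
  (4Δ to stable)
t=1 Δ0: w2=1 w5=1 w9=0 w4=0 w3=1 w0=0 clk=1 w6=0 w7=1 w8=0 w1=0
  Δ1: w5:1→0, clk:1→0
  Δ2: w2:1→0
  (2Δ to stable)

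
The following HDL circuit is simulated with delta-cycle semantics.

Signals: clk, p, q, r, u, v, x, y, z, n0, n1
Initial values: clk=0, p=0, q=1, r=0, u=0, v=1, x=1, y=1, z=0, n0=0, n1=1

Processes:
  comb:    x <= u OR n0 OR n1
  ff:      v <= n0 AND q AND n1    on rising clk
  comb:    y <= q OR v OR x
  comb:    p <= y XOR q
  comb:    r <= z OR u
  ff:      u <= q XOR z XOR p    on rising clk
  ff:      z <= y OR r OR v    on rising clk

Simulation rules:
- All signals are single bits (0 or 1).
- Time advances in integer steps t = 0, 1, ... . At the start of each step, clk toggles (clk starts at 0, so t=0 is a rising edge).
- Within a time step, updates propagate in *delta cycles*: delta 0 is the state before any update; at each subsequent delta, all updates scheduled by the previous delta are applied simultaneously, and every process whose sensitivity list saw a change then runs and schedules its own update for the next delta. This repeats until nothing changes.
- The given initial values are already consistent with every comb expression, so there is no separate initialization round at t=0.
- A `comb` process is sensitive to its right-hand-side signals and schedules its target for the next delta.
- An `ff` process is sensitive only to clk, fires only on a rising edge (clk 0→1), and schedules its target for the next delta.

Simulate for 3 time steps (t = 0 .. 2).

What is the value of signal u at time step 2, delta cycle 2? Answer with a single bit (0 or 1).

t0.Δ0 clk=0 p=0 z=0 x=1 y=1 u=0 n0=0 q=1 n1=1 v=1 r=0
t0.Δ1 clk=1 p=0 z=0 x=1 y=1 u=0 n0=0 q=1 n1=1 v=1 r=0
t0.Δ2 clk=1 p=0 z=1 x=1 y=1 u=1 n0=0 q=1 n1=1 v=0 r=0
t0.Δ3 clk=1 p=0 z=1 x=1 y=1 u=1 n0=0 q=1 n1=1 v=0 r=1
t1.Δ0 clk=1 p=0 z=1 x=1 y=1 u=1 n0=0 q=1 n1=1 v=0 r=1
t1.Δ1 clk=0 p=0 z=1 x=1 y=1 u=1 n0=0 q=1 n1=1 v=0 r=1
t2.Δ0 clk=0 p=0 z=1 x=1 y=1 u=1 n0=0 q=1 n1=1 v=0 r=1
t2.Δ1 clk=1 p=0 z=1 x=1 y=1 u=1 n0=0 q=1 n1=1 v=0 r=1
t2.Δ2 clk=1 p=0 z=1 x=1 y=1 u=0 n0=0 q=1 n1=1 v=0 r=1

0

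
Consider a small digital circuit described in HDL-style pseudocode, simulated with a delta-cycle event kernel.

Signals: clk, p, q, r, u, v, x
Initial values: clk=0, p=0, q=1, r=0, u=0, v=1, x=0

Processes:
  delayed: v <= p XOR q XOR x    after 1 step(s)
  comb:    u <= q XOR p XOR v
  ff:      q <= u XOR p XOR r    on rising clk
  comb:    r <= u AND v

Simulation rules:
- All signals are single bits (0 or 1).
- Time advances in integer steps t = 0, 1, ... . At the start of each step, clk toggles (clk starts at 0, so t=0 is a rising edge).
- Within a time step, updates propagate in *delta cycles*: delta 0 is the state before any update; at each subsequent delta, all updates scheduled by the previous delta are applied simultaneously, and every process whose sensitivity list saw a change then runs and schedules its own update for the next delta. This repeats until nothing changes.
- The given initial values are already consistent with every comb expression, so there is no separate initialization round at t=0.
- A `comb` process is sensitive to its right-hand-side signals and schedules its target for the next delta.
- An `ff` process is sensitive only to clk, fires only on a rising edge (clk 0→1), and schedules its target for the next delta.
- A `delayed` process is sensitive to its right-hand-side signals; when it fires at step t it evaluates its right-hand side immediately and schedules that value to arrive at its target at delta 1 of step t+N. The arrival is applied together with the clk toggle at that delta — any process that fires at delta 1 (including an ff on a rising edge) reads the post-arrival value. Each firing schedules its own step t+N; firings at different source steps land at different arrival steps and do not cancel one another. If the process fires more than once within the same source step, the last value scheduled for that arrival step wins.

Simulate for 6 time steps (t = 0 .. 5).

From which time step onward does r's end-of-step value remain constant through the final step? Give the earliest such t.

t=0 Δ0: p=0 u=0 r=0 q=1 clk=0 v=1 x=0
  Δ1: clk:0→1
  Δ2: q:1→0
  Δ3: u:0→1
  Δ4: r:0→1
  (4Δ to stable)
t=1 Δ0: p=0 u=1 r=1 q=0 clk=1 v=1 x=0
  Δ1: clk:1→0, v:1→0
  Δ2: u:1→0, r:1→0
  (2Δ to stable)
t=2 Δ0: p=0 u=0 r=0 q=0 clk=0 v=0 x=0
  Δ1: clk:0→1
  (1Δ to stable)
t=3 Δ0: p=0 u=0 r=0 q=0 clk=1 v=0 x=0
  Δ1: clk:1→0
  (1Δ to stable)
t=4 Δ0: p=0 u=0 r=0 q=0 clk=0 v=0 x=0
  Δ1: clk:0→1
  (1Δ to stable)
t=5 Δ0: p=0 u=0 r=0 q=0 clk=1 v=0 x=0
  Δ1: clk:1→0
  (1Δ to stable)

1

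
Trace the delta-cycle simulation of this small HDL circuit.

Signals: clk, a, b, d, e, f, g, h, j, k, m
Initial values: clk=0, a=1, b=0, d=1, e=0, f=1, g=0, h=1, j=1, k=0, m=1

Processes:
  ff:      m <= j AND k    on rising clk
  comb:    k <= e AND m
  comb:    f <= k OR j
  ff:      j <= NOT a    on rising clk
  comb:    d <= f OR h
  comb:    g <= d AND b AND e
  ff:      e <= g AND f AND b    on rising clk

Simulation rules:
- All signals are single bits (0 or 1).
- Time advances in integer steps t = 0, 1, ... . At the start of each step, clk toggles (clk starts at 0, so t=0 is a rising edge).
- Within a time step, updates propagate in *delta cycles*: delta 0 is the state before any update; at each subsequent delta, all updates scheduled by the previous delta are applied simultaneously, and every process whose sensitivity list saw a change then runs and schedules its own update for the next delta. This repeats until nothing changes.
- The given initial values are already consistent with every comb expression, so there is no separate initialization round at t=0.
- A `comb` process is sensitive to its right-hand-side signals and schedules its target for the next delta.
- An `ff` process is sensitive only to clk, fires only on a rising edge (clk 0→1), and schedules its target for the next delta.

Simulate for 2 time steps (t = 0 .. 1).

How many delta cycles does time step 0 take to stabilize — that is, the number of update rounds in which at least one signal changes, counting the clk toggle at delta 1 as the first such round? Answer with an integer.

t0.Δ0 g=0 e=0 j=1 k=0 b=0 d=1 f=1 clk=0 h=1 a=1 m=1
t0.Δ1 g=0 e=0 j=1 k=0 b=0 d=1 f=1 clk=1 h=1 a=1 m=1
t0.Δ2 g=0 e=0 j=0 k=0 b=0 d=1 f=1 clk=1 h=1 a=1 m=0
t0.Δ3 g=0 e=0 j=0 k=0 b=0 d=1 f=0 clk=1 h=1 a=1 m=0
t1.Δ0 g=0 e=0 j=0 k=0 b=0 d=1 f=0 clk=1 h=1 a=1 m=0
t1.Δ1 g=0 e=0 j=0 k=0 b=0 d=1 f=0 clk=0 h=1 a=1 m=0

3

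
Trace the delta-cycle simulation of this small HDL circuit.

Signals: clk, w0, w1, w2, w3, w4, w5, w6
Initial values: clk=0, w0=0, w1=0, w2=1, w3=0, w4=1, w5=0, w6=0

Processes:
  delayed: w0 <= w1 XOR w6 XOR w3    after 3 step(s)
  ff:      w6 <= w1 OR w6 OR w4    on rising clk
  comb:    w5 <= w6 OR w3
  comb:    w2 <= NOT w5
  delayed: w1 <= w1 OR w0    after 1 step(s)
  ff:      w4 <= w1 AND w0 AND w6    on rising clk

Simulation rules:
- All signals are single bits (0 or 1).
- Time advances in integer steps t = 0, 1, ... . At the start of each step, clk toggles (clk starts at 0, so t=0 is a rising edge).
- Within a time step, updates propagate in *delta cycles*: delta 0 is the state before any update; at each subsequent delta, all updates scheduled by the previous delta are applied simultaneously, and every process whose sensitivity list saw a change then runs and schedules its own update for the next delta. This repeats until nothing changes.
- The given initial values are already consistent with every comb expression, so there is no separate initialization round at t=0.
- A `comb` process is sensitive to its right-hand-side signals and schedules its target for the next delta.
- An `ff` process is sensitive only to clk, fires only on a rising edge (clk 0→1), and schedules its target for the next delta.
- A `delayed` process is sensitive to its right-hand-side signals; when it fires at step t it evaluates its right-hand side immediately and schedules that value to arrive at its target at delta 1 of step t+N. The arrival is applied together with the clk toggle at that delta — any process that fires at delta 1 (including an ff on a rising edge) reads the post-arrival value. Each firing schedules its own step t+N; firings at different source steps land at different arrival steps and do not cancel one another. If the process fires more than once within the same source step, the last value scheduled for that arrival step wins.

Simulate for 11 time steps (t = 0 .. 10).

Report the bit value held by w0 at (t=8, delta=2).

[bits: w4,w3,w5,w6,w0,clk,w1,w2]
t=0: Δ0=10000001 Δ1=10000101 Δ2=00010101 Δ3=00110101 Δ4=00110100 | 4Δ
t=1: Δ0=00110100 Δ1=00110000 | 1Δ
t=2: Δ0=00110000 Δ1=00110100 | 1Δ
t=3: Δ0=00110100 Δ1=00111000 | 1Δ
t=4: Δ0=00111000 Δ1=00111110 Δ2=10111110 | 2Δ
t=5: Δ0=10111110 Δ1=10111010 | 1Δ
t=6: Δ0=10111010 Δ1=10111110 | 1Δ
t=7: Δ0=10111110 Δ1=10110010 | 1Δ
t=8: Δ0=10110010 Δ1=10110110 Δ2=00110110 | 2Δ
t=9: Δ0=00110110 Δ1=00110010 | 1Δ
t=10: Δ0=00110010 Δ1=00110110 | 1Δ

0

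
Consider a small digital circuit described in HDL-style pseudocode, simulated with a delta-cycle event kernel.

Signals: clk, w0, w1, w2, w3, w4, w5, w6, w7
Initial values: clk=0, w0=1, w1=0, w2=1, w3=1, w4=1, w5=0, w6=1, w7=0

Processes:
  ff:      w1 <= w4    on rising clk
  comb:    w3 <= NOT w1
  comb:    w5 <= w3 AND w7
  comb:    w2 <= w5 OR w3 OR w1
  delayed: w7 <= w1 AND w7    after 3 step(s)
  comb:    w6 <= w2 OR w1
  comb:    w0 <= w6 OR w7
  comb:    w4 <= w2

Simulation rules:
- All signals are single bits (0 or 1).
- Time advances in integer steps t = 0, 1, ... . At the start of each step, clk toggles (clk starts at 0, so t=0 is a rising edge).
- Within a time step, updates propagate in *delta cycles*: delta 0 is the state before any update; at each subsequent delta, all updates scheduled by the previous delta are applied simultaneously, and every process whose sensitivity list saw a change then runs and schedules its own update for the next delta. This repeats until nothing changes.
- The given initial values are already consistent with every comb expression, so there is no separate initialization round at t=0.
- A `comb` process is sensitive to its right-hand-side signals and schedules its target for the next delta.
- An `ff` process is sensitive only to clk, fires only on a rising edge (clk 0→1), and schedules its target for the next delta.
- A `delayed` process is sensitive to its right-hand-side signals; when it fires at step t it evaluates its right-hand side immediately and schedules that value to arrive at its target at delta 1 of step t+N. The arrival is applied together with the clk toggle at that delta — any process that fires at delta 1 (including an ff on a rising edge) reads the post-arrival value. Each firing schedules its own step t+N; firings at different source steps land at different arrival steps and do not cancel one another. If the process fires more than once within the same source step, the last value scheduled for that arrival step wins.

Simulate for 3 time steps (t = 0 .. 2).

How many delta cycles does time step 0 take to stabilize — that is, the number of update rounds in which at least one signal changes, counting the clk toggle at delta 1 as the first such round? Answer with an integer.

3

[bits: w3,w7,clk,w2,w1,w6,w0,w5,w4]
t=0: Δ0=100101101 Δ1=101101101 Δ2=101111101 Δ3=001111101 | 3Δ
t=1: Δ0=001111101 Δ1=000111101 | 1Δ
t=2: Δ0=000111101 Δ1=001111101 | 1Δ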